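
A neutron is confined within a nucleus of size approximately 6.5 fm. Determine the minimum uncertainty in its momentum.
8.112 × 10^-21 kg·m/s

Using the Heisenberg uncertainty principle:
ΔxΔp ≥ ℏ/2

With Δx ≈ L = 6.500e-15 m (the confinement size):
Δp_min = ℏ/(2Δx)
Δp_min = (1.055e-34 J·s) / (2 × 6.500e-15 m)
Δp_min = 8.112e-21 kg·m/s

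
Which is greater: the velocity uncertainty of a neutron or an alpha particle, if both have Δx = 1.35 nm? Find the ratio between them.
The neutron has the larger minimum velocity uncertainty, by a ratio of 4.0.

For both particles, Δp_min = ℏ/(2Δx) = 3.906e-26 kg·m/s (same for both).

The velocity uncertainty is Δv = Δp/m:
- neutron: Δv = 3.906e-26 / 1.675e-27 = 2.332e+01 m/s = 23.319 m/s
- alpha particle: Δv = 3.906e-26 / 6.645e-27 = 5.878e+00 m/s = 5.878 m/s

Ratio: 2.332e+01 / 5.878e+00 = 4.0

The lighter particle has larger velocity uncertainty because Δv ∝ 1/m.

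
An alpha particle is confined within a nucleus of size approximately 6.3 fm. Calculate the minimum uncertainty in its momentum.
8.370 × 10^-21 kg·m/s

Using the Heisenberg uncertainty principle:
ΔxΔp ≥ ℏ/2

With Δx ≈ L = 6.300e-15 m (the confinement size):
Δp_min = ℏ/(2Δx)
Δp_min = (1.055e-34 J·s) / (2 × 6.300e-15 m)
Δp_min = 8.370e-21 kg·m/s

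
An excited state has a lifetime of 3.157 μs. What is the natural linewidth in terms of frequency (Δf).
25.207 kHz

Using the energy-time uncertainty principle and E = hf:
ΔEΔt ≥ ℏ/2
hΔf·Δt ≥ ℏ/2

The minimum frequency uncertainty is:
Δf = ℏ/(2hτ) = 1/(4πτ)
Δf = 1/(4π × 3.157e-06 s)
Δf = 2.521e+04 Hz = 25.207 kHz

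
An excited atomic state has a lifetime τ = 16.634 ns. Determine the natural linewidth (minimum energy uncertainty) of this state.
19.785 neV

Using the energy-time uncertainty principle:
ΔEΔt ≥ ℏ/2

The lifetime τ represents the time uncertainty Δt.
The natural linewidth (minimum energy uncertainty) is:

ΔE = ℏ/(2τ)
ΔE = (1.055e-34 J·s) / (2 × 1.663e-08 s)
ΔE = 3.170e-27 J = 19.785 neV

This natural linewidth limits the precision of spectroscopic measurements.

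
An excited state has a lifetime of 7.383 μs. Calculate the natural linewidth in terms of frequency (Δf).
10.778 kHz

Using the energy-time uncertainty principle and E = hf:
ΔEΔt ≥ ℏ/2
hΔf·Δt ≥ ℏ/2

The minimum frequency uncertainty is:
Δf = ℏ/(2hτ) = 1/(4πτ)
Δf = 1/(4π × 7.383e-06 s)
Δf = 1.078e+04 Hz = 10.778 kHz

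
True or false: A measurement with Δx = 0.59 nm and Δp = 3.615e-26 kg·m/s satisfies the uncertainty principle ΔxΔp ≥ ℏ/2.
No, it violates the uncertainty principle (impossible measurement).

Calculate the product ΔxΔp:
ΔxΔp = (5.900e-10 m) × (3.615e-26 kg·m/s)
ΔxΔp = 2.133e-35 J·s

Compare to the minimum allowed value ℏ/2:
ℏ/2 = 5.273e-35 J·s

Since ΔxΔp = 2.133e-35 J·s < 5.273e-35 J·s = ℏ/2,
the measurement violates the uncertainty principle.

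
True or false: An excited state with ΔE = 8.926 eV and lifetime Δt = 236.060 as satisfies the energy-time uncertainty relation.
Yes, it satisfies the uncertainty relation.

Calculate the product ΔEΔt:
ΔE = 8.926 eV = 1.430e-18 J
ΔEΔt = (1.430e-18 J) × (2.361e-16 s)
ΔEΔt = 3.376e-34 J·s

Compare to the minimum allowed value ℏ/2:
ℏ/2 = 5.273e-35 J·s

Since ΔEΔt = 3.376e-34 J·s ≥ 5.273e-35 J·s = ℏ/2,
this satisfies the uncertainty relation.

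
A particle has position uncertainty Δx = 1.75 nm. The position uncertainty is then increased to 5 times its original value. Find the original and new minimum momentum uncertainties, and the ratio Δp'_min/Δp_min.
Original Δp_min = 3.013 × 10^-26 kg·m/s; new Δp'_min = 6.026 × 10^-27 kg·m/s; ratio Δp'_min/Δp_min = 1/5.

From the uncertainty principle ΔxΔp ≥ ℏ/2, the minimum momentum uncertainty is Δp_min = ℏ/(2Δx).

Original (Δx = 1.75 nm = 1.750e-09 m):
Δp_min = (1.055e-34 J·s)/(2 × 1.750e-09 m) = 3.013e-26 kg·m/s

When Δx → 5Δx:
Δp'_min = ℏ/(2 × 5Δx) = (1/5) × ℏ/(2Δx) = (1/5) × Δp_min
Δp'_min = 1/5 × 3.013e-26 kg·m/s = 6.026e-27 kg·m/s

Since Δp_min ∝ 1/Δx, when Δx is increased to 5 times its original value, Δp_min decreases to 1/5 of its original value.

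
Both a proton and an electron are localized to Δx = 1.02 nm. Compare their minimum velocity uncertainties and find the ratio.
The electron has the larger minimum velocity uncertainty, by a ratio of 1836.2.

For both particles, Δp_min = ℏ/(2Δx) = 5.169e-26 kg·m/s (same for both).

The velocity uncertainty is Δv = Δp/m:
- proton: Δv = 5.169e-26 / 1.673e-27 = 3.091e+01 m/s = 30.906 m/s
- electron: Δv = 5.169e-26 / 9.109e-31 = 5.675e+04 m/s = 56.749 km/s

Ratio: 5.675e+04 / 3.091e+01 = 1836.2

The lighter particle has larger velocity uncertainty because Δv ∝ 1/m.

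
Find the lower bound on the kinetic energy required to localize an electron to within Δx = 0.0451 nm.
4.683 eV

Localizing a particle requires giving it sufficient momentum uncertainty:

1. From uncertainty principle: Δp ≥ ℏ/(2Δx)
   Δp_min = (1.055e-34 J·s) / (2 × 4.510e-11 m)
   Δp_min = 1.169e-24 kg·m/s

2. This momentum uncertainty corresponds to kinetic energy:
   KE ≈ (Δp)²/(2m) = (1.169e-24)²/(2 × 9.109e-31 kg)
   KE = 7.503e-19 J = 4.683 eV

Tighter localization requires more energy.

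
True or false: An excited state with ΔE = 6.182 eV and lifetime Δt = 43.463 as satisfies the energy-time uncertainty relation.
No, it violates the uncertainty relation.

Calculate the product ΔEΔt:
ΔE = 6.182 eV = 9.905e-19 J
ΔEΔt = (9.905e-19 J) × (4.346e-17 s)
ΔEΔt = 4.305e-35 J·s

Compare to the minimum allowed value ℏ/2:
ℏ/2 = 5.273e-35 J·s

Since ΔEΔt = 4.305e-35 J·s < 5.273e-35 J·s = ℏ/2,
this violates the uncertainty relation.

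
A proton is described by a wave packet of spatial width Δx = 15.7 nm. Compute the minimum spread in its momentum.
3.359 × 10^-27 kg·m/s

For a wave packet, the spatial width Δx and momentum spread Δp are related by the uncertainty principle:
ΔxΔp ≥ ℏ/2

The minimum momentum spread is:
Δp_min = ℏ/(2Δx)
Δp_min = (1.055e-34 J·s) / (2 × 1.570e-08 m)
Δp_min = 3.359e-27 kg·m/s

A wave packet cannot have both a well-defined position and well-defined momentum.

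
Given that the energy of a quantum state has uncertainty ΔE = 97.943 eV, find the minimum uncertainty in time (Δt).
3.360 as

Using the energy-time uncertainty principle:
ΔEΔt ≥ ℏ/2

The minimum uncertainty in time is:
Δt_min = ℏ/(2ΔE)
Δt_min = (1.055e-34 J·s) / (2 × 1.569e-17 J)
Δt_min = 3.360e-18 s = 3.360 as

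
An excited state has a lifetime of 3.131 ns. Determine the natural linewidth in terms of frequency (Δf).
25.416 MHz

Using the energy-time uncertainty principle and E = hf:
ΔEΔt ≥ ℏ/2
hΔf·Δt ≥ ℏ/2

The minimum frequency uncertainty is:
Δf = ℏ/(2hτ) = 1/(4πτ)
Δf = 1/(4π × 3.131e-09 s)
Δf = 2.542e+07 Hz = 25.416 MHz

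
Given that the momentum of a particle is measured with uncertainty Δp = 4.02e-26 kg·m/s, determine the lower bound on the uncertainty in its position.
1.312 nm

Using the Heisenberg uncertainty principle:
ΔxΔp ≥ ℏ/2

The minimum uncertainty in position is:
Δx_min = ℏ/(2Δp)
Δx_min = (1.055e-34 J·s) / (2 × 4.020e-26 kg·m/s)
Δx_min = 1.312e-09 m = 1.312 nm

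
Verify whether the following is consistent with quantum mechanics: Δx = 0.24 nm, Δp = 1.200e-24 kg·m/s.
Yes, it satisfies the uncertainty principle.

Calculate the product ΔxΔp:
ΔxΔp = (2.400e-10 m) × (1.200e-24 kg·m/s)
ΔxΔp = 2.880e-34 J·s

Compare to the minimum allowed value ℏ/2:
ℏ/2 = 5.273e-35 J·s

Since ΔxΔp = 2.880e-34 J·s ≥ 5.273e-35 J·s = ℏ/2,
the measurement satisfies the uncertainty principle.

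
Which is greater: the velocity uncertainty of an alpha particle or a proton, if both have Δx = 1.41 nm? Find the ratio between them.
The proton has the larger minimum velocity uncertainty, by a ratio of 4.0.

For both particles, Δp_min = ℏ/(2Δx) = 3.740e-26 kg·m/s (same for both).

The velocity uncertainty is Δv = Δp/m:
- alpha particle: Δv = 3.740e-26 / 6.645e-27 = 5.628e+00 m/s = 5.628 m/s
- proton: Δv = 3.740e-26 / 1.673e-27 = 2.236e+01 m/s = 22.358 m/s

Ratio: 2.236e+01 / 5.628e+00 = 4.0

The lighter particle has larger velocity uncertainty because Δv ∝ 1/m.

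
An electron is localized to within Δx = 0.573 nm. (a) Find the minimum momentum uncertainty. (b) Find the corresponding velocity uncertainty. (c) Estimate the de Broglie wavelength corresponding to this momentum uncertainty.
(a) Δp_min = 9.202 × 10^-26 kg·m/s
(b) Δv_min = 101.019 km/s
(c) λ_dB = 7.201 nm

Step-by-step:

(a) From the uncertainty principle:
Δp_min = ℏ/(2Δx) = (1.055e-34 J·s)/(2 × 5.730e-10 m) = 9.202e-26 kg·m/s

(b) The velocity uncertainty:
Δv = Δp/m = (9.202e-26 kg·m/s)/(9.109e-31 kg) = 1.010e+05 m/s = 101.019 km/s

(c) The de Broglie wavelength for this momentum:
λ = h/p = (6.626e-34 J·s)/(9.202e-26 kg·m/s) = 7.201e-09 m = 7.201 nm

Note: The de Broglie wavelength is comparable to the localization size, as expected from wave-particle duality.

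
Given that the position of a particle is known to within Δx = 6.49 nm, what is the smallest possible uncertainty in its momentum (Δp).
8.125 × 10^-27 kg·m/s

Using the Heisenberg uncertainty principle:
ΔxΔp ≥ ℏ/2

The minimum uncertainty in momentum is:
Δp_min = ℏ/(2Δx)
Δp_min = (1.055e-34 J·s) / (2 × 6.490e-09 m)
Δp_min = 8.125e-27 kg·m/s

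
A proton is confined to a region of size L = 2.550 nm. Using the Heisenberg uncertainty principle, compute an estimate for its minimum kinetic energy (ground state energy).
797.763 neV

Using the uncertainty principle to estimate ground state energy:

1. The position uncertainty is approximately the confinement size:
   Δx ≈ L = 2.550e-09 m

2. From ΔxΔp ≥ ℏ/2, the minimum momentum uncertainty is:
   Δp ≈ ℏ/(2L) = 2.068e-26 kg·m/s

3. The kinetic energy is approximately:
   KE ≈ (Δp)²/(2m) = (2.068e-26)²/(2 × 1.673e-27 kg)
   KE ≈ 1.278e-25 J = 797.763 neV

This is an order-of-magnitude estimate of the ground state energy.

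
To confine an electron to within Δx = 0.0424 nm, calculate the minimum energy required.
5.298 eV

Localizing a particle requires giving it sufficient momentum uncertainty:

1. From uncertainty principle: Δp ≥ ℏ/(2Δx)
   Δp_min = (1.055e-34 J·s) / (2 × 4.240e-11 m)
   Δp_min = 1.244e-24 kg·m/s

2. This momentum uncertainty corresponds to kinetic energy:
   KE ≈ (Δp)²/(2m) = (1.244e-24)²/(2 × 9.109e-31 kg)
   KE = 8.489e-19 J = 5.298 eV

Tighter localization requires more energy.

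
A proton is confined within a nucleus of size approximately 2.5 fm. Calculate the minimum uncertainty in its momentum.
2.109 × 10^-20 kg·m/s

Using the Heisenberg uncertainty principle:
ΔxΔp ≥ ℏ/2

With Δx ≈ L = 2.500e-15 m (the confinement size):
Δp_min = ℏ/(2Δx)
Δp_min = (1.055e-34 J·s) / (2 × 2.500e-15 m)
Δp_min = 2.109e-20 kg·m/s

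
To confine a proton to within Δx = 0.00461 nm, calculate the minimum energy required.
244.091 meV

Localizing a particle requires giving it sufficient momentum uncertainty:

1. From uncertainty principle: Δp ≥ ℏ/(2Δx)
   Δp_min = (1.055e-34 J·s) / (2 × 4.610e-12 m)
   Δp_min = 1.144e-23 kg·m/s

2. This momentum uncertainty corresponds to kinetic energy:
   KE ≈ (Δp)²/(2m) = (1.144e-23)²/(2 × 1.673e-27 kg)
   KE = 3.911e-20 J = 244.091 meV

Tighter localization requires more energy.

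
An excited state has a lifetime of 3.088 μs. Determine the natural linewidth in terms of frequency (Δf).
25.770 kHz

Using the energy-time uncertainty principle and E = hf:
ΔEΔt ≥ ℏ/2
hΔf·Δt ≥ ℏ/2

The minimum frequency uncertainty is:
Δf = ℏ/(2hτ) = 1/(4πτ)
Δf = 1/(4π × 3.088e-06 s)
Δf = 2.577e+04 Hz = 25.770 kHz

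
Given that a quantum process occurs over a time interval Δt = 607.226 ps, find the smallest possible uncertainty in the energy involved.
541.983 neV

Using the energy-time uncertainty principle:
ΔEΔt ≥ ℏ/2

The minimum uncertainty in energy is:
ΔE_min = ℏ/(2Δt)
ΔE_min = (1.055e-34 J·s) / (2 × 6.072e-10 s)
ΔE_min = 8.684e-26 J = 541.983 neV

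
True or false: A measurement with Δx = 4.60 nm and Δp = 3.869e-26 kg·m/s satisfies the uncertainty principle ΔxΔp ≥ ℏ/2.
Yes, it satisfies the uncertainty principle.

Calculate the product ΔxΔp:
ΔxΔp = (4.600e-09 m) × (3.869e-26 kg·m/s)
ΔxΔp = 1.780e-34 J·s

Compare to the minimum allowed value ℏ/2:
ℏ/2 = 5.273e-35 J·s

Since ΔxΔp = 1.780e-34 J·s ≥ 5.273e-35 J·s = ℏ/2,
the measurement satisfies the uncertainty principle.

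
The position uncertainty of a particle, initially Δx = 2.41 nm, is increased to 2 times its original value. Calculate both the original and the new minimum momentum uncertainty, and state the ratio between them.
Original Δp_min = 2.188 × 10^-26 kg·m/s; new Δp'_min = 1.094 × 10^-26 kg·m/s; ratio Δp'_min/Δp_min = 1/2.

From the uncertainty principle ΔxΔp ≥ ℏ/2, the minimum momentum uncertainty is Δp_min = ℏ/(2Δx).

Original (Δx = 2.41 nm = 2.410e-09 m):
Δp_min = (1.055e-34 J·s)/(2 × 2.410e-09 m) = 2.188e-26 kg·m/s

When Δx → 2Δx:
Δp'_min = ℏ/(2 × 2Δx) = (1/2) × ℏ/(2Δx) = (1/2) × Δp_min
Δp'_min = 1/2 × 2.188e-26 kg·m/s = 1.094e-26 kg·m/s

Since Δp_min ∝ 1/Δx, when Δx is increased to 2 times its original value, Δp_min decreases to 1/2 of its original value.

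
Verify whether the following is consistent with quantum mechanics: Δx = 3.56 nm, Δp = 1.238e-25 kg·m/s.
Yes, it satisfies the uncertainty principle.

Calculate the product ΔxΔp:
ΔxΔp = (3.560e-09 m) × (1.238e-25 kg·m/s)
ΔxΔp = 4.407e-34 J·s

Compare to the minimum allowed value ℏ/2:
ℏ/2 = 5.273e-35 J·s

Since ΔxΔp = 4.407e-34 J·s ≥ 5.273e-35 J·s = ℏ/2,
the measurement satisfies the uncertainty principle.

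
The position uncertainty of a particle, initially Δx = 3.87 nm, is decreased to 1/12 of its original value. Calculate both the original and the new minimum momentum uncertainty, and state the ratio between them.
Original Δp_min = 1.362 × 10^-26 kg·m/s; new Δp'_min = 1.635 × 10^-25 kg·m/s; ratio Δp'_min/Δp_min = 12.

From the uncertainty principle ΔxΔp ≥ ℏ/2, the minimum momentum uncertainty is Δp_min = ℏ/(2Δx).

Original (Δx = 3.87 nm = 3.870e-09 m):
Δp_min = (1.055e-34 J·s)/(2 × 3.870e-09 m) = 1.362e-26 kg·m/s

When Δx → (1/12)Δx:
Δp'_min = ℏ/(2 × (1/12)Δx) = 12 × ℏ/(2Δx) = 12 × Δp_min
Δp'_min = 12 × 1.362e-26 kg·m/s = 1.635e-25 kg·m/s

Since Δp_min ∝ 1/Δx, when Δx is decreased to 1/12 of its original value, Δp_min increases to 12 times its original value.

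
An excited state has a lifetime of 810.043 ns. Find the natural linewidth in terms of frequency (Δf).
98.239 kHz

Using the energy-time uncertainty principle and E = hf:
ΔEΔt ≥ ℏ/2
hΔf·Δt ≥ ℏ/2

The minimum frequency uncertainty is:
Δf = ℏ/(2hτ) = 1/(4πτ)
Δf = 1/(4π × 8.100e-07 s)
Δf = 9.824e+04 Hz = 98.239 kHz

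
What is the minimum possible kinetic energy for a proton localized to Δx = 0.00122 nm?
3.485 eV

Localizing a particle requires giving it sufficient momentum uncertainty:

1. From uncertainty principle: Δp ≥ ℏ/(2Δx)
   Δp_min = (1.055e-34 J·s) / (2 × 1.220e-12 m)
   Δp_min = 4.322e-23 kg·m/s

2. This momentum uncertainty corresponds to kinetic energy:
   KE ≈ (Δp)²/(2m) = (4.322e-23)²/(2 × 1.673e-27 kg)
   KE = 5.584e-19 J = 3.485 eV

Tighter localization requires more energy.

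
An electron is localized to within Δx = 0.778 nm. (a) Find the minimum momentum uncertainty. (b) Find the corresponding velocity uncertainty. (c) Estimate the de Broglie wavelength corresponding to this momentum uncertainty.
(a) Δp_min = 6.777 × 10^-26 kg·m/s
(b) Δv_min = 74.401 km/s
(c) λ_dB = 9.777 nm

Step-by-step:

(a) From the uncertainty principle:
Δp_min = ℏ/(2Δx) = (1.055e-34 J·s)/(2 × 7.780e-10 m) = 6.777e-26 kg·m/s

(b) The velocity uncertainty:
Δv = Δp/m = (6.777e-26 kg·m/s)/(9.109e-31 kg) = 7.440e+04 m/s = 74.401 km/s

(c) The de Broglie wavelength for this momentum:
λ = h/p = (6.626e-34 J·s)/(6.777e-26 kg·m/s) = 9.777e-09 m = 9.777 nm

Note: The de Broglie wavelength is comparable to the localization size, as expected from wave-particle duality.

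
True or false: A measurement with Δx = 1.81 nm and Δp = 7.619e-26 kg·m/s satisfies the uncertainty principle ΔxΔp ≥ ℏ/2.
Yes, it satisfies the uncertainty principle.

Calculate the product ΔxΔp:
ΔxΔp = (1.810e-09 m) × (7.619e-26 kg·m/s)
ΔxΔp = 1.379e-34 J·s

Compare to the minimum allowed value ℏ/2:
ℏ/2 = 5.273e-35 J·s

Since ΔxΔp = 1.379e-34 J·s ≥ 5.273e-35 J·s = ℏ/2,
the measurement satisfies the uncertainty principle.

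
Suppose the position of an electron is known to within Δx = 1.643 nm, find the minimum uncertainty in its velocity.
35.231 km/s

Using the Heisenberg uncertainty principle and Δp = mΔv:
ΔxΔp ≥ ℏ/2
Δx(mΔv) ≥ ℏ/2

The minimum uncertainty in velocity is:
Δv_min = ℏ/(2mΔx)
Δv_min = (1.055e-34 J·s) / (2 × 9.109e-31 kg × 1.643e-09 m)
Δv_min = 3.523e+04 m/s = 35.231 km/s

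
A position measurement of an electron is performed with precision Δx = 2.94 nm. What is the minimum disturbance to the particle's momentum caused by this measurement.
1.793 × 10^-26 kg·m/s

The uncertainty principle implies that measuring position disturbs momentum:
ΔxΔp ≥ ℏ/2

When we measure position with precision Δx, we necessarily introduce a momentum uncertainty:
Δp ≥ ℏ/(2Δx)
Δp_min = (1.055e-34 J·s) / (2 × 2.940e-09 m)
Δp_min = 1.793e-26 kg·m/s

The more precisely we measure position, the greater the momentum disturbance.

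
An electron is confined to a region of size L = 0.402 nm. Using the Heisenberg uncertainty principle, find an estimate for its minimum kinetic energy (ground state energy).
58.940 meV

Using the uncertainty principle to estimate ground state energy:

1. The position uncertainty is approximately the confinement size:
   Δx ≈ L = 4.020e-10 m

2. From ΔxΔp ≥ ℏ/2, the minimum momentum uncertainty is:
   Δp ≈ ℏ/(2L) = 1.312e-25 kg·m/s

3. The kinetic energy is approximately:
   KE ≈ (Δp)²/(2m) = (1.312e-25)²/(2 × 9.109e-31 kg)
   KE ≈ 9.443e-21 J = 58.940 meV

This is an order-of-magnitude estimate of the ground state energy.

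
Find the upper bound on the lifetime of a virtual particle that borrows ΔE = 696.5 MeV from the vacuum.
4.725 × 10^-25 s

Using the energy-time uncertainty principle:
ΔEΔt ≥ ℏ/2

For a virtual particle borrowing energy ΔE, the maximum lifetime is:
Δt_max = ℏ/(2ΔE)

Converting energy:
ΔE = 696.5 MeV = 1.116e-10 J

Δt_max = (1.055e-34 J·s) / (2 × 1.116e-10 J)
Δt_max = 4.725e-25 s = 4.725 × 10^-25 s

Virtual particles with higher borrowed energy exist for shorter times.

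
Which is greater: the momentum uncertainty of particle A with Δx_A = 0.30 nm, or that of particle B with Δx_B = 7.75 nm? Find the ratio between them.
Particle A has the larger minimum momentum uncertainty, by a factor of 25.83.

For each particle, the minimum momentum uncertainty is Δp_min = ℏ/(2Δx):

Particle A: Δp_A = ℏ/(2×3.000e-10 m) = 1.758e-25 kg·m/s
Particle B: Δp_B = ℏ/(2×7.750e-09 m) = 6.804e-27 kg·m/s

Ratio: Δp_A/Δp_B = 25.83

Since Δp_min ∝ 1/Δx, the particle with smaller position uncertainty (A) has larger momentum uncertainty.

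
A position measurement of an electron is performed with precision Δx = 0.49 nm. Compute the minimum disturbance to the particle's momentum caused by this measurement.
1.076 × 10^-25 kg·m/s

The uncertainty principle implies that measuring position disturbs momentum:
ΔxΔp ≥ ℏ/2

When we measure position with precision Δx, we necessarily introduce a momentum uncertainty:
Δp ≥ ℏ/(2Δx)
Δp_min = (1.055e-34 J·s) / (2 × 4.900e-10 m)
Δp_min = 1.076e-25 kg·m/s

The more precisely we measure position, the greater the momentum disturbance.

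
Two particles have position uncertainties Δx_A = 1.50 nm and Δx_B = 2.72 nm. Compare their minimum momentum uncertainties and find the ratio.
Particle A has the larger minimum momentum uncertainty, by a factor of 1.81.

For each particle, the minimum momentum uncertainty is Δp_min = ℏ/(2Δx):

Particle A: Δp_A = ℏ/(2×1.500e-09 m) = 3.515e-26 kg·m/s
Particle B: Δp_B = ℏ/(2×2.720e-09 m) = 1.939e-26 kg·m/s

Ratio: Δp_A/Δp_B = 1.81

Since Δp_min ∝ 1/Δx, the particle with smaller position uncertainty (A) has larger momentum uncertainty.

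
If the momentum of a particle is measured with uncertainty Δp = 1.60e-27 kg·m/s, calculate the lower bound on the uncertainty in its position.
32.955 nm

Using the Heisenberg uncertainty principle:
ΔxΔp ≥ ℏ/2

The minimum uncertainty in position is:
Δx_min = ℏ/(2Δp)
Δx_min = (1.055e-34 J·s) / (2 × 1.600e-27 kg·m/s)
Δx_min = 3.296e-08 m = 32.955 nm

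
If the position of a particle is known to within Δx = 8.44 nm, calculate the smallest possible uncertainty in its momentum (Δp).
6.247 × 10^-27 kg·m/s

Using the Heisenberg uncertainty principle:
ΔxΔp ≥ ℏ/2

The minimum uncertainty in momentum is:
Δp_min = ℏ/(2Δx)
Δp_min = (1.055e-34 J·s) / (2 × 8.440e-09 m)
Δp_min = 6.247e-27 kg·m/s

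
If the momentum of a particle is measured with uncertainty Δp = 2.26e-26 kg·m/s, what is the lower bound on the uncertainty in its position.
2.333 nm

Using the Heisenberg uncertainty principle:
ΔxΔp ≥ ℏ/2

The minimum uncertainty in position is:
Δx_min = ℏ/(2Δp)
Δx_min = (1.055e-34 J·s) / (2 × 2.260e-26 kg·m/s)
Δx_min = 2.333e-09 m = 2.333 nm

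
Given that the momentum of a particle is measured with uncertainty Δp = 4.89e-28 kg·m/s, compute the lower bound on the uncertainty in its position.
107.829 nm

Using the Heisenberg uncertainty principle:
ΔxΔp ≥ ℏ/2

The minimum uncertainty in position is:
Δx_min = ℏ/(2Δp)
Δx_min = (1.055e-34 J·s) / (2 × 4.890e-28 kg·m/s)
Δx_min = 1.078e-07 m = 107.829 nm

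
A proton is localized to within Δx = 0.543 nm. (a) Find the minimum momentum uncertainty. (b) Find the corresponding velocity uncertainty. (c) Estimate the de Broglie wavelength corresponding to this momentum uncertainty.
(a) Δp_min = 9.711 × 10^-26 kg·m/s
(b) Δv_min = 58.056 m/s
(c) λ_dB = 6.824 nm

Step-by-step:

(a) From the uncertainty principle:
Δp_min = ℏ/(2Δx) = (1.055e-34 J·s)/(2 × 5.430e-10 m) = 9.711e-26 kg·m/s

(b) The velocity uncertainty:
Δv = Δp/m = (9.711e-26 kg·m/s)/(1.673e-27 kg) = 5.806e+01 m/s = 58.056 m/s

(c) The de Broglie wavelength for this momentum:
λ = h/p = (6.626e-34 J·s)/(9.711e-26 kg·m/s) = 6.824e-09 m = 6.824 nm

Note: The de Broglie wavelength is comparable to the localization size, as expected from wave-particle duality.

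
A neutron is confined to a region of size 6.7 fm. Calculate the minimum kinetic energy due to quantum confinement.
115.400 keV

Using the uncertainty principle:

1. Position uncertainty: Δx ≈ 6.700e-15 m
2. Minimum momentum uncertainty: Δp = ℏ/(2Δx) = 7.870e-21 kg·m/s
3. Minimum kinetic energy:
   KE = (Δp)²/(2m) = (7.870e-21)²/(2 × 1.675e-27 kg)
   KE = 1.849e-14 J = 115.400 keV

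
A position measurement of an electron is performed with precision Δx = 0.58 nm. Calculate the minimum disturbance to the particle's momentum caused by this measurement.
9.091 × 10^-26 kg·m/s

The uncertainty principle implies that measuring position disturbs momentum:
ΔxΔp ≥ ℏ/2

When we measure position with precision Δx, we necessarily introduce a momentum uncertainty:
Δp ≥ ℏ/(2Δx)
Δp_min = (1.055e-34 J·s) / (2 × 5.800e-10 m)
Δp_min = 9.091e-26 kg·m/s

The more precisely we measure position, the greater the momentum disturbance.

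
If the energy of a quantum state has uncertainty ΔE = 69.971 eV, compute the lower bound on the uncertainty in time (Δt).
4.703 as

Using the energy-time uncertainty principle:
ΔEΔt ≥ ℏ/2

The minimum uncertainty in time is:
Δt_min = ℏ/(2ΔE)
Δt_min = (1.055e-34 J·s) / (2 × 1.121e-17 J)
Δt_min = 4.703e-18 s = 4.703 as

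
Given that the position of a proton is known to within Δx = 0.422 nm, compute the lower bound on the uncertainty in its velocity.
74.703 m/s

Using the Heisenberg uncertainty principle and Δp = mΔv:
ΔxΔp ≥ ℏ/2
Δx(mΔv) ≥ ℏ/2

The minimum uncertainty in velocity is:
Δv_min = ℏ/(2mΔx)
Δv_min = (1.055e-34 J·s) / (2 × 1.673e-27 kg × 4.220e-10 m)
Δv_min = 7.470e+01 m/s = 74.703 m/s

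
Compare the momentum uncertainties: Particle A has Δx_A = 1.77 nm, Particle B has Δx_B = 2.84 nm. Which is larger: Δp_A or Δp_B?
Particle A has the larger minimum momentum uncertainty, by a factor of 1.60.

For each particle, the minimum momentum uncertainty is Δp_min = ℏ/(2Δx):

Particle A: Δp_A = ℏ/(2×1.770e-09 m) = 2.979e-26 kg·m/s
Particle B: Δp_B = ℏ/(2×2.840e-09 m) = 1.857e-26 kg·m/s

Ratio: Δp_A/Δp_B = 1.60

Since Δp_min ∝ 1/Δx, the particle with smaller position uncertainty (A) has larger momentum uncertainty.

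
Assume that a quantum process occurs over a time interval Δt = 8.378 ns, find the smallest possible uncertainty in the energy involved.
39.282 neV

Using the energy-time uncertainty principle:
ΔEΔt ≥ ℏ/2

The minimum uncertainty in energy is:
ΔE_min = ℏ/(2Δt)
ΔE_min = (1.055e-34 J·s) / (2 × 8.378e-09 s)
ΔE_min = 6.294e-27 J = 39.282 neV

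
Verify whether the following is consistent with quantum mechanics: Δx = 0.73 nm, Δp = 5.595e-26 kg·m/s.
No, it violates the uncertainty principle (impossible measurement).

Calculate the product ΔxΔp:
ΔxΔp = (7.300e-10 m) × (5.595e-26 kg·m/s)
ΔxΔp = 4.084e-35 J·s

Compare to the minimum allowed value ℏ/2:
ℏ/2 = 5.273e-35 J·s

Since ΔxΔp = 4.084e-35 J·s < 5.273e-35 J·s = ℏ/2,
the measurement violates the uncertainty principle.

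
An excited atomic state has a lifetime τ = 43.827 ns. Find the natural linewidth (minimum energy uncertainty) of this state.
7.509 neV

Using the energy-time uncertainty principle:
ΔEΔt ≥ ℏ/2

The lifetime τ represents the time uncertainty Δt.
The natural linewidth (minimum energy uncertainty) is:

ΔE = ℏ/(2τ)
ΔE = (1.055e-34 J·s) / (2 × 4.383e-08 s)
ΔE = 1.203e-27 J = 7.509 neV

This natural linewidth limits the precision of spectroscopic measurements.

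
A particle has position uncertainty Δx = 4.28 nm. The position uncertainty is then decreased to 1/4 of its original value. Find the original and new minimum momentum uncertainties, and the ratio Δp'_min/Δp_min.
Original Δp_min = 1.232 × 10^-26 kg·m/s; new Δp'_min = 4.928 × 10^-26 kg·m/s; ratio Δp'_min/Δp_min = 4.

From the uncertainty principle ΔxΔp ≥ ℏ/2, the minimum momentum uncertainty is Δp_min = ℏ/(2Δx).

Original (Δx = 4.28 nm = 4.280e-09 m):
Δp_min = (1.055e-34 J·s)/(2 × 4.280e-09 m) = 1.232e-26 kg·m/s

When Δx → (1/4)Δx:
Δp'_min = ℏ/(2 × (1/4)Δx) = 4 × ℏ/(2Δx) = 4 × Δp_min
Δp'_min = 4 × 1.232e-26 kg·m/s = 4.928e-26 kg·m/s

Since Δp_min ∝ 1/Δx, when Δx is decreased to 1/4 of its original value, Δp_min increases to 4 times its original value.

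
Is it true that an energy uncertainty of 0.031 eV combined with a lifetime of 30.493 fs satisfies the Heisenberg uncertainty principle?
Yes, it satisfies the uncertainty relation.

Calculate the product ΔEΔt:
ΔE = 0.031 eV = 4.967e-21 J
ΔEΔt = (4.967e-21 J) × (3.049e-14 s)
ΔEΔt = 1.515e-34 J·s

Compare to the minimum allowed value ℏ/2:
ℏ/2 = 5.273e-35 J·s

Since ΔEΔt = 1.515e-34 J·s ≥ 5.273e-35 J·s = ℏ/2,
this satisfies the uncertainty relation.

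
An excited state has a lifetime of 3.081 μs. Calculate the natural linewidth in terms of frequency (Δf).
25.828 kHz

Using the energy-time uncertainty principle and E = hf:
ΔEΔt ≥ ℏ/2
hΔf·Δt ≥ ℏ/2

The minimum frequency uncertainty is:
Δf = ℏ/(2hτ) = 1/(4πτ)
Δf = 1/(4π × 3.081e-06 s)
Δf = 2.583e+04 Hz = 25.828 kHz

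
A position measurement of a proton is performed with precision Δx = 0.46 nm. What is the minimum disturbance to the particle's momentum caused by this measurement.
1.146 × 10^-25 kg·m/s

The uncertainty principle implies that measuring position disturbs momentum:
ΔxΔp ≥ ℏ/2

When we measure position with precision Δx, we necessarily introduce a momentum uncertainty:
Δp ≥ ℏ/(2Δx)
Δp_min = (1.055e-34 J·s) / (2 × 4.600e-10 m)
Δp_min = 1.146e-25 kg·m/s

The more precisely we measure position, the greater the momentum disturbance.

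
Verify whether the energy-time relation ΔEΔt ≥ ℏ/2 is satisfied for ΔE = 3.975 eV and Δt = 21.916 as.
No, it violates the uncertainty relation.

Calculate the product ΔEΔt:
ΔE = 3.975 eV = 6.369e-19 J
ΔEΔt = (6.369e-19 J) × (2.192e-17 s)
ΔEΔt = 1.396e-35 J·s

Compare to the minimum allowed value ℏ/2:
ℏ/2 = 5.273e-35 J·s

Since ΔEΔt = 1.396e-35 J·s < 5.273e-35 J·s = ℏ/2,
this violates the uncertainty relation.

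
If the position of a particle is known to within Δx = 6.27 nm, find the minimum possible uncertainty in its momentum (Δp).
8.410 × 10^-27 kg·m/s

Using the Heisenberg uncertainty principle:
ΔxΔp ≥ ℏ/2

The minimum uncertainty in momentum is:
Δp_min = ℏ/(2Δx)
Δp_min = (1.055e-34 J·s) / (2 × 6.270e-09 m)
Δp_min = 8.410e-27 kg·m/s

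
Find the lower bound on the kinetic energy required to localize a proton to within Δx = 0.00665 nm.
117.303 meV

Localizing a particle requires giving it sufficient momentum uncertainty:

1. From uncertainty principle: Δp ≥ ℏ/(2Δx)
   Δp_min = (1.055e-34 J·s) / (2 × 6.650e-12 m)
   Δp_min = 7.929e-24 kg·m/s

2. This momentum uncertainty corresponds to kinetic energy:
   KE ≈ (Δp)²/(2m) = (7.929e-24)²/(2 × 1.673e-27 kg)
   KE = 1.879e-20 J = 117.303 meV

Tighter localization requires more energy.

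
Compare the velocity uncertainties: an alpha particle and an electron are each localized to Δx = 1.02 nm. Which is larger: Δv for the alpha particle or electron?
The electron has the larger minimum velocity uncertainty, by a ratio of 7294.3.

For both particles, Δp_min = ℏ/(2Δx) = 5.169e-26 kg·m/s (same for both).

The velocity uncertainty is Δv = Δp/m:
- alpha particle: Δv = 5.169e-26 / 6.645e-27 = 7.780e+00 m/s = 7.780 m/s
- electron: Δv = 5.169e-26 / 9.109e-31 = 5.675e+04 m/s = 56.749 km/s

Ratio: 5.675e+04 / 7.780e+00 = 7294.3

The lighter particle has larger velocity uncertainty because Δv ∝ 1/m.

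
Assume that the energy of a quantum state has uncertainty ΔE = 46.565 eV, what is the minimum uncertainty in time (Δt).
7.068 as

Using the energy-time uncertainty principle:
ΔEΔt ≥ ℏ/2

The minimum uncertainty in time is:
Δt_min = ℏ/(2ΔE)
Δt_min = (1.055e-34 J·s) / (2 × 7.461e-18 J)
Δt_min = 7.068e-18 s = 7.068 as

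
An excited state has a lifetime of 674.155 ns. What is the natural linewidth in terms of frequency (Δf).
118.040 kHz

Using the energy-time uncertainty principle and E = hf:
ΔEΔt ≥ ℏ/2
hΔf·Δt ≥ ℏ/2

The minimum frequency uncertainty is:
Δf = ℏ/(2hτ) = 1/(4πτ)
Δf = 1/(4π × 6.742e-07 s)
Δf = 1.180e+05 Hz = 118.040 kHz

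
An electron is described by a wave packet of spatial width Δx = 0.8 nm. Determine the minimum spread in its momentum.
6.591 × 10^-26 kg·m/s

For a wave packet, the spatial width Δx and momentum spread Δp are related by the uncertainty principle:
ΔxΔp ≥ ℏ/2

The minimum momentum spread is:
Δp_min = ℏ/(2Δx)
Δp_min = (1.055e-34 J·s) / (2 × 8.000e-10 m)
Δp_min = 6.591e-26 kg·m/s

A wave packet cannot have both a well-defined position and well-defined momentum.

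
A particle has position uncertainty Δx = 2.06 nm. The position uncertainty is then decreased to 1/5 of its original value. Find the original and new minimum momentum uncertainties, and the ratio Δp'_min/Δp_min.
Original Δp_min = 2.560 × 10^-26 kg·m/s; new Δp'_min = 1.280 × 10^-25 kg·m/s; ratio Δp'_min/Δp_min = 5.

From the uncertainty principle ΔxΔp ≥ ℏ/2, the minimum momentum uncertainty is Δp_min = ℏ/(2Δx).

Original (Δx = 2.06 nm = 2.060e-09 m):
Δp_min = (1.055e-34 J·s)/(2 × 2.060e-09 m) = 2.560e-26 kg·m/s

When Δx → (1/5)Δx:
Δp'_min = ℏ/(2 × (1/5)Δx) = 5 × ℏ/(2Δx) = 5 × Δp_min
Δp'_min = 5 × 2.560e-26 kg·m/s = 1.280e-25 kg·m/s

Since Δp_min ∝ 1/Δx, when Δx is decreased to 1/5 of its original value, Δp_min increases to 5 times its original value.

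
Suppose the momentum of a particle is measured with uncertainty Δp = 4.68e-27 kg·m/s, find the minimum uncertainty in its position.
11.267 nm

Using the Heisenberg uncertainty principle:
ΔxΔp ≥ ℏ/2

The minimum uncertainty in position is:
Δx_min = ℏ/(2Δp)
Δx_min = (1.055e-34 J·s) / (2 × 4.680e-27 kg·m/s)
Δx_min = 1.127e-08 m = 11.267 nm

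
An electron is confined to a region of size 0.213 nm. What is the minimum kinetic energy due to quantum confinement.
209.944 meV

Using the uncertainty principle:

1. Position uncertainty: Δx ≈ 2.130e-10 m
2. Minimum momentum uncertainty: Δp = ℏ/(2Δx) = 2.476e-25 kg·m/s
3. Minimum kinetic energy:
   KE = (Δp)²/(2m) = (2.476e-25)²/(2 × 9.109e-31 kg)
   KE = 3.364e-20 J = 209.944 meV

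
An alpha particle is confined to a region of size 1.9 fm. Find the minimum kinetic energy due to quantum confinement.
361.720 keV

Using the uncertainty principle:

1. Position uncertainty: Δx ≈ 1.900e-15 m
2. Minimum momentum uncertainty: Δp = ℏ/(2Δx) = 2.775e-20 kg·m/s
3. Minimum kinetic energy:
   KE = (Δp)²/(2m) = (2.775e-20)²/(2 × 6.645e-27 kg)
   KE = 5.795e-14 J = 361.720 keV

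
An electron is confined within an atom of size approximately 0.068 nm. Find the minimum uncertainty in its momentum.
7.754 × 10^-25 kg·m/s

Using the Heisenberg uncertainty principle:
ΔxΔp ≥ ℏ/2

With Δx ≈ L = 6.800e-11 m (the confinement size):
Δp_min = ℏ/(2Δx)
Δp_min = (1.055e-34 J·s) / (2 × 6.800e-11 m)
Δp_min = 7.754e-25 kg·m/s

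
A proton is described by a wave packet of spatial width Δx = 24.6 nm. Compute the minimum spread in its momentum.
2.143 × 10^-27 kg·m/s

For a wave packet, the spatial width Δx and momentum spread Δp are related by the uncertainty principle:
ΔxΔp ≥ ℏ/2

The minimum momentum spread is:
Δp_min = ℏ/(2Δx)
Δp_min = (1.055e-34 J·s) / (2 × 2.460e-08 m)
Δp_min = 2.143e-27 kg·m/s

A wave packet cannot have both a well-defined position and well-defined momentum.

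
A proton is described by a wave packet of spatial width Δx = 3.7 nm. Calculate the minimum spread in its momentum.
1.425 × 10^-26 kg·m/s

For a wave packet, the spatial width Δx and momentum spread Δp are related by the uncertainty principle:
ΔxΔp ≥ ℏ/2

The minimum momentum spread is:
Δp_min = ℏ/(2Δx)
Δp_min = (1.055e-34 J·s) / (2 × 3.700e-09 m)
Δp_min = 1.425e-26 kg·m/s

A wave packet cannot have both a well-defined position and well-defined momentum.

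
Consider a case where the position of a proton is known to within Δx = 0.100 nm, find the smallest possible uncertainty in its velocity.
315.245 m/s

Using the Heisenberg uncertainty principle and Δp = mΔv:
ΔxΔp ≥ ℏ/2
Δx(mΔv) ≥ ℏ/2

The minimum uncertainty in velocity is:
Δv_min = ℏ/(2mΔx)
Δv_min = (1.055e-34 J·s) / (2 × 1.673e-27 kg × 1.000e-10 m)
Δv_min = 3.152e+02 m/s = 315.245 m/s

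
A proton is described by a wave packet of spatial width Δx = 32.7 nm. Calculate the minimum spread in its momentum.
1.612 × 10^-27 kg·m/s

For a wave packet, the spatial width Δx and momentum spread Δp are related by the uncertainty principle:
ΔxΔp ≥ ℏ/2

The minimum momentum spread is:
Δp_min = ℏ/(2Δx)
Δp_min = (1.055e-34 J·s) / (2 × 3.270e-08 m)
Δp_min = 1.612e-27 kg·m/s

A wave packet cannot have both a well-defined position and well-defined momentum.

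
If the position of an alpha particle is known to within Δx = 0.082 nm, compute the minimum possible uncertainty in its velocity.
96.774 m/s

Using the Heisenberg uncertainty principle and Δp = mΔv:
ΔxΔp ≥ ℏ/2
Δx(mΔv) ≥ ℏ/2

The minimum uncertainty in velocity is:
Δv_min = ℏ/(2mΔx)
Δv_min = (1.055e-34 J·s) / (2 × 6.645e-27 kg × 8.200e-11 m)
Δv_min = 9.677e+01 m/s = 96.774 m/s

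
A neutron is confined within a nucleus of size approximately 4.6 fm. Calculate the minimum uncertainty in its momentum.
1.146 × 10^-20 kg·m/s

Using the Heisenberg uncertainty principle:
ΔxΔp ≥ ℏ/2

With Δx ≈ L = 4.600e-15 m (the confinement size):
Δp_min = ℏ/(2Δx)
Δp_min = (1.055e-34 J·s) / (2 × 4.600e-15 m)
Δp_min = 1.146e-20 kg·m/s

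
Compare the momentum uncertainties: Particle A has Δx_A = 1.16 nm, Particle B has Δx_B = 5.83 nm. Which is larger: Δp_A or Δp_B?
Particle A has the larger minimum momentum uncertainty, by a factor of 5.03.

For each particle, the minimum momentum uncertainty is Δp_min = ℏ/(2Δx):

Particle A: Δp_A = ℏ/(2×1.160e-09 m) = 4.546e-26 kg·m/s
Particle B: Δp_B = ℏ/(2×5.830e-09 m) = 9.044e-27 kg·m/s

Ratio: Δp_A/Δp_B = 5.03

Since Δp_min ∝ 1/Δx, the particle with smaller position uncertainty (A) has larger momentum uncertainty.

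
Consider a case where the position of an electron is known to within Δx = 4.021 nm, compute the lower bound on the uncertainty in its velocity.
14.395 km/s

Using the Heisenberg uncertainty principle and Δp = mΔv:
ΔxΔp ≥ ℏ/2
Δx(mΔv) ≥ ℏ/2

The minimum uncertainty in velocity is:
Δv_min = ℏ/(2mΔx)
Δv_min = (1.055e-34 J·s) / (2 × 9.109e-31 kg × 4.021e-09 m)
Δv_min = 1.440e+04 m/s = 14.395 km/s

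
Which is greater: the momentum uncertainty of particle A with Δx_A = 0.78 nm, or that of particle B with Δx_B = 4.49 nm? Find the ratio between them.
Particle A has the larger minimum momentum uncertainty, by a factor of 5.76.

For each particle, the minimum momentum uncertainty is Δp_min = ℏ/(2Δx):

Particle A: Δp_A = ℏ/(2×7.800e-10 m) = 6.760e-26 kg·m/s
Particle B: Δp_B = ℏ/(2×4.490e-09 m) = 1.174e-26 kg·m/s

Ratio: Δp_A/Δp_B = 5.76

Since Δp_min ∝ 1/Δx, the particle with smaller position uncertainty (A) has larger momentum uncertainty.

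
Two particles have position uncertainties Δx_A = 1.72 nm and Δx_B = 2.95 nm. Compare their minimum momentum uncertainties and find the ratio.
Particle A has the larger minimum momentum uncertainty, by a factor of 1.72.

For each particle, the minimum momentum uncertainty is Δp_min = ℏ/(2Δx):

Particle A: Δp_A = ℏ/(2×1.720e-09 m) = 3.066e-26 kg·m/s
Particle B: Δp_B = ℏ/(2×2.950e-09 m) = 1.787e-26 kg·m/s

Ratio: Δp_A/Δp_B = 1.72

Since Δp_min ∝ 1/Δx, the particle with smaller position uncertainty (A) has larger momentum uncertainty.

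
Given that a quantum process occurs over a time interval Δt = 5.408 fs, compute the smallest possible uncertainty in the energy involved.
60.855 meV

Using the energy-time uncertainty principle:
ΔEΔt ≥ ℏ/2

The minimum uncertainty in energy is:
ΔE_min = ℏ/(2Δt)
ΔE_min = (1.055e-34 J·s) / (2 × 5.408e-15 s)
ΔE_min = 9.750e-21 J = 60.855 meV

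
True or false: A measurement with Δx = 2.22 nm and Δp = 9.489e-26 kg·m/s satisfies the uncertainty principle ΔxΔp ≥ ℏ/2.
Yes, it satisfies the uncertainty principle.

Calculate the product ΔxΔp:
ΔxΔp = (2.220e-09 m) × (9.489e-26 kg·m/s)
ΔxΔp = 2.107e-34 J·s

Compare to the minimum allowed value ℏ/2:
ℏ/2 = 5.273e-35 J·s

Since ΔxΔp = 2.107e-34 J·s ≥ 5.273e-35 J·s = ℏ/2,
the measurement satisfies the uncertainty principle.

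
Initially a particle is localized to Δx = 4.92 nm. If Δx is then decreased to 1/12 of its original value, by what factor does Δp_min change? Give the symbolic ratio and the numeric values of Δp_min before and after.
Original Δp_min = 1.072 × 10^-26 kg·m/s; new Δp'_min = 1.286 × 10^-25 kg·m/s; ratio Δp'_min/Δp_min = 12.

From the uncertainty principle ΔxΔp ≥ ℏ/2, the minimum momentum uncertainty is Δp_min = ℏ/(2Δx).

Original (Δx = 4.92 nm = 4.920e-09 m):
Δp_min = (1.055e-34 J·s)/(2 × 4.920e-09 m) = 1.072e-26 kg·m/s

When Δx → (1/12)Δx:
Δp'_min = ℏ/(2 × (1/12)Δx) = 12 × ℏ/(2Δx) = 12 × Δp_min
Δp'_min = 12 × 1.072e-26 kg·m/s = 1.286e-25 kg·m/s

Since Δp_min ∝ 1/Δx, when Δx is decreased to 1/12 of its original value, Δp_min increases to 12 times its original value.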